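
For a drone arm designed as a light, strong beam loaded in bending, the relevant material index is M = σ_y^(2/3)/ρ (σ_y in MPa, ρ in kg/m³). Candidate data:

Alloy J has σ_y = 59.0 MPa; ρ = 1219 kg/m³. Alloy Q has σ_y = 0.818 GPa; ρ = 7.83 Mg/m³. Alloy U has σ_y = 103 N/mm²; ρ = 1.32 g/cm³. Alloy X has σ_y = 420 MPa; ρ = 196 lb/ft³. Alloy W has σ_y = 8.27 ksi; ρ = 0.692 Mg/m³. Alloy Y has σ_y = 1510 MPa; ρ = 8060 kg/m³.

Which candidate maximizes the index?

alloy W

In SI units:
  alloy J: σ_y = 59.00 MPa, ρ = 1219 kg/m³
  alloy Q: σ_y = 818.0 MPa, ρ = 7830 kg/m³
  alloy U: σ_y = 103.0 MPa, ρ = 1320 kg/m³
  alloy X: σ_y = 420.0 MPa, ρ = 3140 kg/m³
  alloy W: σ_y = 57.02 MPa, ρ = 692.0 kg/m³
  alloy Y: σ_y = 1510 MPa, ρ = 8060 kg/m³
  alloy W: M = 21.4×10⁻³
  alloy X: M = 17.9×10⁻³
  alloy U: M = 16.6×10⁻³
  alloy Y: M = 16.3×10⁻³
  alloy J: M = 12.4×10⁻³
  alloy Q: M = 11.2×10⁻³
The maximum is for alloy W.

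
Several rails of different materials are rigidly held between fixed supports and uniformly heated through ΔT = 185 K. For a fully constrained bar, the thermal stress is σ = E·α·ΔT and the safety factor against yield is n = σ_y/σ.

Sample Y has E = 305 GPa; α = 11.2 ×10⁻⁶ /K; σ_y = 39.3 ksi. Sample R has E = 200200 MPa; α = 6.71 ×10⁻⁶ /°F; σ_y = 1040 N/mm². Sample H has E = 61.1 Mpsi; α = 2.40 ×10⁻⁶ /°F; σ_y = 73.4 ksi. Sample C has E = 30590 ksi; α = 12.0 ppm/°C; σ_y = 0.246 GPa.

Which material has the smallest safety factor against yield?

With everything in SI (GPa, ×10⁻⁶/K, MPa):
  sample Y: E = 305.0, α = 11.2, σ_y = 271.0 → σ = 632 MPa, n = 0.429
  sample R: E = 200.2, α = 12.1, σ_y = 1040 → σ = 447 MPa, n = 2.32
  sample H: E = 421.3, α = 4.32, σ_y = 506.1 → σ = 337 MPa, n = 1.50
  sample C: E = 210.9, α = 12.0, σ_y = 246.0 → σ = 468 MPa, n = 0.525
The minimum is sample Y at n = 0.429.

sample Y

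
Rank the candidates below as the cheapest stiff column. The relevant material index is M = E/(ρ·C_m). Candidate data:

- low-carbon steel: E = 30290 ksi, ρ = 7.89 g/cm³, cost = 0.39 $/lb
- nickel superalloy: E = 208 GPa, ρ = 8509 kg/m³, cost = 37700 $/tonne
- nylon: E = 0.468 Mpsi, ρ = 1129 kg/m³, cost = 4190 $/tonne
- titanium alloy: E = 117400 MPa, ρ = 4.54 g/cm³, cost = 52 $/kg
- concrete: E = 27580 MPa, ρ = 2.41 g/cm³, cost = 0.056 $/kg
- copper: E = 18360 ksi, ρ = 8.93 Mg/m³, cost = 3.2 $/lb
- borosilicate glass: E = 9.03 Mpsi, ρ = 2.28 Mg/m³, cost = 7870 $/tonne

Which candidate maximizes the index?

Normalizing units and computing the index:
  low-carbon steel: E = 208.8 GPa, ρ = 7890 kg/m³, cost = 0.8598 $/kg
  nickel superalloy: E = 208.0 GPa, ρ = 8509 kg/m³, cost = 37.70 $/kg
  nylon: E = 3.227 GPa, ρ = 1129 kg/m³, cost = 4.190 $/kg
  titanium alloy: E = 117.4 GPa, ρ = 4540 kg/m³, cost = 52.00 $/kg
  concrete: E = 27.58 GPa, ρ = 2410 kg/m³, cost = 0.05600 $/kg
  copper: E = 126.6 GPa, ρ = 8930 kg/m³, cost = 7.055 $/kg
  borosilicate glass: E = 62.26 GPa, ρ = 2280 kg/m³, cost = 7.870 $/kg
  concrete: M = 204 MN·m per $
  low-carbon steel: M = 30.8 MN·m per $
  borosilicate glass: M = 3.47 MN·m per $
  copper: M = 2.01 MN·m per $
  nylon: M = 0.682 MN·m per $
  nickel superalloy: M = 0.648 MN·m per $
  titanium alloy: M = 0.497 MN·m per $
Concrete ranks first.

concrete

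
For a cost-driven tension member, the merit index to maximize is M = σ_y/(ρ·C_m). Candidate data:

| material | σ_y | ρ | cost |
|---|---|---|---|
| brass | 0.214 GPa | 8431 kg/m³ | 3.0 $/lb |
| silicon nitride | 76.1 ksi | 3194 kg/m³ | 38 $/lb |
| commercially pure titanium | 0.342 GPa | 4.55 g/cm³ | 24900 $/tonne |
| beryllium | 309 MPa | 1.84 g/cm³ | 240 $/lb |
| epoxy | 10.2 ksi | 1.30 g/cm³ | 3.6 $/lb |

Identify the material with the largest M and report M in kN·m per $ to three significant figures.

epoxy, M = 6.82 kN·m per $

Putting every candidate on a common basis:
  brass: σ_y = 214.0 MPa, ρ = 8431 kg/m³, cost = 6.614 $/kg
  silicon nitride: σ_y = 524.7 MPa, ρ = 3194 kg/m³, cost = 83.77 $/kg
  commercially pure titanium: σ_y = 342.0 MPa, ρ = 4550 kg/m³, cost = 24.90 $/kg
  beryllium: σ_y = 309.0 MPa, ρ = 1840 kg/m³, cost = 529.1 $/kg
  epoxy: σ_y = 70.33 MPa, ρ = 1300 kg/m³, cost = 7.937 $/kg
  epoxy: M = 6.82 kN·m per $
  brass: M = 3.84 kN·m per $
  commercially pure titanium: M = 3.02 kN·m per $
  silicon nitride: M = 1.96 kN·m per $
  beryllium: M = 0.317 kN·m per $
The maximum is for epoxy.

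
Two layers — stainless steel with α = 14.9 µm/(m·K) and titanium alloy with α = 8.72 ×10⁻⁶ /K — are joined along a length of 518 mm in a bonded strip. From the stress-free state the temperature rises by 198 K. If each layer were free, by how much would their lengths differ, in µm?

Δα = |14.9 − 8.72|×10⁻⁶/K = 6.18×10⁻⁶/K.
ΔL_mismatch = Δα·L·ΔT = 6.18×10⁻⁶ × 518.0 mm × 198.0 K = 634 µm.

634 µm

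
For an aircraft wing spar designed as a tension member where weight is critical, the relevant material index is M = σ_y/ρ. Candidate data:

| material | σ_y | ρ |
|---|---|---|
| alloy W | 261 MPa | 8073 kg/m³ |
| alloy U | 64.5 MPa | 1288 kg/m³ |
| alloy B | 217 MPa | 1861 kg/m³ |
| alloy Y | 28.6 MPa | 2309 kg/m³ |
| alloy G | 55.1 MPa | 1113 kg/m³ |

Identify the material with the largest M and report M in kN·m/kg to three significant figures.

Per-candidate index values:
  alloy B: M = 117 kN·m/kg
  alloy U: M = 50.1 kN·m/kg
  alloy G: M = 49.5 kN·m/kg
  alloy W: M = 32.3 kN·m/kg
  alloy Y: M = 12.4 kN·m/kg
Highest index: alloy B.

alloy B, M = 117 kN·m/kg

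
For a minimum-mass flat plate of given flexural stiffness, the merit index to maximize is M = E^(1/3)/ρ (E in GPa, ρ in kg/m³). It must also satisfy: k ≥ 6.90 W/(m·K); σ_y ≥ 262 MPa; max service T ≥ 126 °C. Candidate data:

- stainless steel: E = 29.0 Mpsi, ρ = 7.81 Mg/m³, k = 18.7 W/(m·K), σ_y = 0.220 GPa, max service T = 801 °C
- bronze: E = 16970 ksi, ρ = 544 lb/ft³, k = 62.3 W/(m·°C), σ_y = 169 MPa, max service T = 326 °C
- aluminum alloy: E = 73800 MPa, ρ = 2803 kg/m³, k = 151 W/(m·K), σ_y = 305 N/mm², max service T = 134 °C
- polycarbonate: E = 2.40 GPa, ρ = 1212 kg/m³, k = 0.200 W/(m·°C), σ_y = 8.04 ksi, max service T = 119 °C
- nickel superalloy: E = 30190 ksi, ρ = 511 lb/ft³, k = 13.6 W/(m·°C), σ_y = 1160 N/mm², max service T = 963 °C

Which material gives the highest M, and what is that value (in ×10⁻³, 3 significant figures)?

aluminum alloy, M = 1.50×10⁻³

Screen on constraints: k ≥ 6.90 W/(m·K); σ_y ≥ 262 MPa; max service T ≥ 126 °C. Survivors: aluminum alloy, nickel superalloy.
After converting to SI:
  aluminum alloy: E = 73.80 GPa, ρ = 2803 kg/m³
  nickel superalloy: E = 208.2 GPa, ρ = 8185 kg/m³
  aluminum alloy: M = 1.50×10⁻³
  nickel superalloy: M = 0.724×10⁻³
Aluminum alloy has the largest M.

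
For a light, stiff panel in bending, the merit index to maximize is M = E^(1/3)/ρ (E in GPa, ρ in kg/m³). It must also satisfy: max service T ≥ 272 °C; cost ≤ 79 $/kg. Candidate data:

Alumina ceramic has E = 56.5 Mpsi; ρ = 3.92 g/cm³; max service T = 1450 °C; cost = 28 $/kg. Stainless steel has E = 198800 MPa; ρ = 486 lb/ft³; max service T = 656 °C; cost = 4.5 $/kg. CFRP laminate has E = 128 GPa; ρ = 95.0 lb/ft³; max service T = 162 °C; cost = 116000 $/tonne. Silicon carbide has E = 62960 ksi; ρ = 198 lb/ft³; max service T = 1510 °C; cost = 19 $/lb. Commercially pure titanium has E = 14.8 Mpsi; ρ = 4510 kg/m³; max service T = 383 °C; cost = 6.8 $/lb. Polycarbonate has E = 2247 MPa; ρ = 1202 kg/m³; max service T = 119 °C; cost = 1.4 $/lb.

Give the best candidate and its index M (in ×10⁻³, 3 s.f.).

silicon carbide, M = 2.39×10⁻³

Screen on constraints: max service T ≥ 272 °C; cost ≤ 79 $/kg. Survivors: alumina ceramic, stainless steel, silicon carbide, commercially pure titanium.
After converting to SI:
  alumina ceramic: E = 389.6 GPa, ρ = 3920 kg/m³
  stainless steel: E = 198.8 GPa, ρ = 7785 kg/m³
  silicon carbide: E = 434.1 GPa, ρ = 3172 kg/m³
  commercially pure titanium: E = 102.0 GPa, ρ = 4510 kg/m³
  silicon carbide: M = 2.39×10⁻³
  alumina ceramic: M = 1.86×10⁻³
  commercially pure titanium: M = 1.04×10⁻³
  stainless steel: M = 0.750×10⁻³
The maximum is for silicon carbide.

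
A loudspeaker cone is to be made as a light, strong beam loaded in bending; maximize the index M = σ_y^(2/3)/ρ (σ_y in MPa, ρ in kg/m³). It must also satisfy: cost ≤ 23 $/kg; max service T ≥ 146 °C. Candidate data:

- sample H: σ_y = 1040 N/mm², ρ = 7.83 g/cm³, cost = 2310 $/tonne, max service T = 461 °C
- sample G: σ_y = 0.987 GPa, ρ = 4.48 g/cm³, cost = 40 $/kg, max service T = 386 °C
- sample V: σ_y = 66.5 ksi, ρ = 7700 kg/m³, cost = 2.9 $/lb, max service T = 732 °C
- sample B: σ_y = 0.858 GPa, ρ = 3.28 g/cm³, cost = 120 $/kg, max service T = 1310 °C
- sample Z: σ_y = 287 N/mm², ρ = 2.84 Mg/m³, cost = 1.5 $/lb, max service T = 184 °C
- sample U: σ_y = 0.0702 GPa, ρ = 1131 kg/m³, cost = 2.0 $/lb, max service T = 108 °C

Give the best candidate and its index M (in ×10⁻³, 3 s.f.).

Screen on constraints: cost ≤ 23 $/kg; max service T ≥ 146 °C. Survivors: sample H, sample V, sample Z.
In SI units:
  sample H: σ_y = 1040 MPa, ρ = 7830 kg/m³
  sample V: σ_y = 458.5 MPa, ρ = 7700 kg/m³
  sample Z: σ_y = 287.0 MPa, ρ = 2840 kg/m³
  sample Z: M = 15.3×10⁻³
  sample H: M = 13.1×10⁻³
  sample V: M = 7.72×10⁻³
The maximum is for sample Z.

sample Z, M = 15.3×10⁻³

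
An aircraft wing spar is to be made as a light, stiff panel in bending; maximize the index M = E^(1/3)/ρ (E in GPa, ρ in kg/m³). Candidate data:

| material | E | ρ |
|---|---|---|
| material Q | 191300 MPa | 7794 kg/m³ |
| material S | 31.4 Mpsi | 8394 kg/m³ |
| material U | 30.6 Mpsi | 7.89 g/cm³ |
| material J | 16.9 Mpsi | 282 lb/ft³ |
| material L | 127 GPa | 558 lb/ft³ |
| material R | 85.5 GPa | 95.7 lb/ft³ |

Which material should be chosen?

After converting to SI:
  material Q: E = 191.3 GPa, ρ = 7794 kg/m³
  material S: E = 216.5 GPa, ρ = 8394 kg/m³
  material U: E = 211.0 GPa, ρ = 7890 kg/m³
  material J: E = 116.5 GPa, ρ = 4517 kg/m³
  material L: E = 127.0 GPa, ρ = 8938 kg/m³
  material R: E = 85.50 GPa, ρ = 1533 kg/m³
  material R: M = 2.87×10⁻³
  material J: M = 1.08×10⁻³
  material U: M = 0.755×10⁻³
  material Q: M = 0.739×10⁻³
  material S: M = 0.715×10⁻³
  material L: M = 0.562×10⁻³
The maximum is for material R.

material R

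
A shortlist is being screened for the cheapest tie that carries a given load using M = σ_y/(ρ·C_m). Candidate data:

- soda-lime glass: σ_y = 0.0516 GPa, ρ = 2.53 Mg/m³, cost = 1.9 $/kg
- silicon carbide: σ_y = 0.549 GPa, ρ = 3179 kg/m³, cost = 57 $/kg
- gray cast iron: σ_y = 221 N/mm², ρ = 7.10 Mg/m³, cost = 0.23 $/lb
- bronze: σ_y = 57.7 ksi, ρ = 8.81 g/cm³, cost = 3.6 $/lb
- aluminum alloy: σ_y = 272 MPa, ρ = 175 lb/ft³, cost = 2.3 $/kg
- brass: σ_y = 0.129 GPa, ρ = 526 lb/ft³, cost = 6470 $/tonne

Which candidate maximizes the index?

In SI units:
  soda-lime glass: σ_y = 51.60 MPa, ρ = 2530 kg/m³, cost = 1.900 $/kg
  silicon carbide: σ_y = 549.0 MPa, ρ = 3179 kg/m³, cost = 57.00 $/kg
  gray cast iron: σ_y = 221.0 MPa, ρ = 7100 kg/m³, cost = 0.5071 $/kg
  bronze: σ_y = 397.8 MPa, ρ = 8810 kg/m³, cost = 7.937 $/kg
  aluminum alloy: σ_y = 272.0 MPa, ρ = 2803 kg/m³, cost = 2.300 $/kg
  brass: σ_y = 129.0 MPa, ρ = 8426 kg/m³, cost = 6.470 $/kg
  gray cast iron: M = 61.4 kN·m per $
  aluminum alloy: M = 42.2 kN·m per $
  soda-lime glass: M = 10.7 kN·m per $
  bronze: M = 5.69 kN·m per $
  silicon carbide: M = 3.03 kN·m per $
  brass: M = 2.37 kN·m per $
Gray cast iron has the largest M.

gray cast iron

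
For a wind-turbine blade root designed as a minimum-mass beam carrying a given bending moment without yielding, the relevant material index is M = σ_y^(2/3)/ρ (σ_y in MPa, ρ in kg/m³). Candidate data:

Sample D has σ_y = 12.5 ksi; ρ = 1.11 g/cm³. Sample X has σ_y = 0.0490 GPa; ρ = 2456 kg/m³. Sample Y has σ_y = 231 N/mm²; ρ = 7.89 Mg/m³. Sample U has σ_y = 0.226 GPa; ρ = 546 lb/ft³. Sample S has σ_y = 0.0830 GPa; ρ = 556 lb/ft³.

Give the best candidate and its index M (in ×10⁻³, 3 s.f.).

sample D, M = 17.6×10⁻³

Convert each candidate to consistent units, then evaluate M:
  sample D: σ_y = 86.18 MPa, ρ = 1110 kg/m³
  sample X: σ_y = 49.00 MPa, ρ = 2456 kg/m³
  sample Y: σ_y = 231.0 MPa, ρ = 7890 kg/m³
  sample U: σ_y = 226.0 MPa, ρ = 8746 kg/m³
  sample S: σ_y = 83.00 MPa, ρ = 8906 kg/m³
  sample D: M = 17.6×10⁻³
  sample X: M = 5.45×10⁻³
  sample Y: M = 4.77×10⁻³
  sample U: M = 4.24×10⁻³
  sample S: M = 2.14×10⁻³
Sample D ranks first.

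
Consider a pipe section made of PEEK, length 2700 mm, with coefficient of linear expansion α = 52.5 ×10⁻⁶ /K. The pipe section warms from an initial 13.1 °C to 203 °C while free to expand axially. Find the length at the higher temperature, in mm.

2726.9 mm

ΔT = 203 − 13.1 = 189.9 K.
ΔL = α·L₀·ΔT = 52.5×10⁻⁶ × 2700 mm × 189.9 K = 26.9 mm.
L = L₀ + ΔL = 2700 + 26.9 = 2726.9 mm.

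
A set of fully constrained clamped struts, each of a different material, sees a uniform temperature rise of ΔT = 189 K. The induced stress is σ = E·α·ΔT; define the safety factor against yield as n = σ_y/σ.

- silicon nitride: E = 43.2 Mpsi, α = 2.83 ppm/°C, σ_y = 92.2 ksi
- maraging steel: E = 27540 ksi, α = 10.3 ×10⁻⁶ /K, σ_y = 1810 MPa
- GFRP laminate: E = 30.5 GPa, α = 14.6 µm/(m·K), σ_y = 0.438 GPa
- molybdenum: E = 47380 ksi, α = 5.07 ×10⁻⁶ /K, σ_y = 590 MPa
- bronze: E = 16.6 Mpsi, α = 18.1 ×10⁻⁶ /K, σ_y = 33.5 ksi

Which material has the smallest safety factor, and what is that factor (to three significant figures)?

Per material, after unit conversion:
  silicon nitride: E = 297.9, α = 2.83, σ_y = 635.7 → σ = 159 MPa, n = 3.99
  maraging steel: E = 189.9, α = 10.3, σ_y = 1810 → σ = 370 MPa, n = 4.90
  GFRP laminate: E = 30.50, α = 14.6, σ_y = 438.0 → σ = 84.2 MPa, n = 5.20
  molybdenum: E = 326.7, α = 5.07, σ_y = 590.0 → σ = 313 MPa, n = 1.88
  bronze: E = 114.5, α = 18.1, σ_y = 231.0 → σ = 392 MPa, n = 0.590
Bronze has the lowest safety factor, n = 0.590.

bronze, n = 0.590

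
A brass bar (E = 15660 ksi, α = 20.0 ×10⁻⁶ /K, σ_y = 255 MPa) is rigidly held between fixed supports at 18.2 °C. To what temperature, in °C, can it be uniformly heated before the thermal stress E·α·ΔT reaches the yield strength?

136 °C

E = 15660 ksi = 108.0 GPa.
E·α·ΔT = 255.0 MPa ⇒ ΔT = 255.0 / (108.0×10³ × 20.0×10⁻⁶) = 118.1 K.
T = 18.2 + 118.1 = 136.3 °C.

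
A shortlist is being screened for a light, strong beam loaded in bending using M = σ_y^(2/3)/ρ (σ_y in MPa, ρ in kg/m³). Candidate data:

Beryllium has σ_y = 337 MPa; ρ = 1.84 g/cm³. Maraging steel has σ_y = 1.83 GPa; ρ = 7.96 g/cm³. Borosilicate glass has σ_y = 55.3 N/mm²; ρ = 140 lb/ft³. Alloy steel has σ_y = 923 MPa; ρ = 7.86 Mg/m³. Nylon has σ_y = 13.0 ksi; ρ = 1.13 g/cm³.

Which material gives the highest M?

beryllium

After converting to SI:
  beryllium: σ_y = 337.0 MPa, ρ = 1840 kg/m³
  maraging steel: σ_y = 1830 MPa, ρ = 7960 kg/m³
  borosilicate glass: σ_y = 55.30 MPa, ρ = 2243 kg/m³
  alloy steel: σ_y = 923.0 MPa, ρ = 7860 kg/m³
  nylon: σ_y = 89.63 MPa, ρ = 1130 kg/m³
  beryllium: M = 26.3×10⁻³
  maraging steel: M = 18.8×10⁻³
  nylon: M = 17.7×10⁻³
  alloy steel: M = 12.1×10⁻³
  borosilicate glass: M = 6.47×10⁻³
Beryllium has the largest M.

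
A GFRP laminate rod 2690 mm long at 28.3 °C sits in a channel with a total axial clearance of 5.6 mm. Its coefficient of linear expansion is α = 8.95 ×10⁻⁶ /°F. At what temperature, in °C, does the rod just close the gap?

α = 8.95×10⁻⁶/°F × 9/5 = 16.1×10⁻⁶/K.
α·L₀·ΔT = 5.6 mm ⇒ ΔT = 5.6 / (16.1×10⁻⁶ × 2690.0) = 129.2 K.
T = 28.3 + 129.2 = 157.5 °C.

158 °C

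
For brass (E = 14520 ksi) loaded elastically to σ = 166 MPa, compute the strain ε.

1.66×10⁻³

E = 14520 ksi = 100.1 GPa = 100100 MPa.
ε = σ/E = 166 / 100100 = 1.66×10⁻³.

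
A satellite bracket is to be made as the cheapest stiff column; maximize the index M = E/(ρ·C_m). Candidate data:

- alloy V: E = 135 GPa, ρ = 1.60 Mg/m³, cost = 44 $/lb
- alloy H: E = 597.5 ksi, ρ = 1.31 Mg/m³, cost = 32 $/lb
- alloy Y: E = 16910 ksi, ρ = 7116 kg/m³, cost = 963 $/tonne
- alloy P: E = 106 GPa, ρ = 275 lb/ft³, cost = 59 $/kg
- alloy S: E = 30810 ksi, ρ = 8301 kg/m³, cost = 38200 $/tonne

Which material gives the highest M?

In SI units:
  alloy V: E = 135.0 GPa, ρ = 1600 kg/m³, cost = 97.00 $/kg
  alloy H: E = 4.120 GPa, ρ = 1310 kg/m³, cost = 70.55 $/kg
  alloy Y: E = 116.6 GPa, ρ = 7116 kg/m³, cost = 0.9630 $/kg
  alloy P: E = 106.0 GPa, ρ = 4405 kg/m³, cost = 59.00 $/kg
  alloy S: E = 212.4 GPa, ρ = 8301 kg/m³, cost = 38.20 $/kg
  alloy Y: M = 17.0 MN·m per $
  alloy V: M = 0.870 MN·m per $
  alloy S: M = 0.670 MN·m per $
  alloy P: M = 0.408 MN·m per $
  alloy H: M = 0.0446 MN·m per $
Alloy Y ranks first.

alloy Y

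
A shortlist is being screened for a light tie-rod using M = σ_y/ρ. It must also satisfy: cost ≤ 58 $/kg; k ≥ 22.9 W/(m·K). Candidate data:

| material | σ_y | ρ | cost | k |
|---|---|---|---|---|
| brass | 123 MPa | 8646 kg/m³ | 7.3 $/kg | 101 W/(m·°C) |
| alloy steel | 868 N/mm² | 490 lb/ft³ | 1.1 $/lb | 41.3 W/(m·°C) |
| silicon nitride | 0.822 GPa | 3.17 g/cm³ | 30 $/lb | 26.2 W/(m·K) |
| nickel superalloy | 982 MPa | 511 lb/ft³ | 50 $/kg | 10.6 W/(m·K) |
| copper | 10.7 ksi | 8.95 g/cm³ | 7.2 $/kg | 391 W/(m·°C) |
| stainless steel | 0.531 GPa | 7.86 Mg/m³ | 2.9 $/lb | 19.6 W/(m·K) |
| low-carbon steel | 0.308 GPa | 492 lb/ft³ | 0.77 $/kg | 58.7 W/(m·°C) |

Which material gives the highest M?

Screen on constraints: cost ≤ 58 $/kg; k ≥ 22.9 W/(m·K). Survivors: brass, alloy steel, copper, low-carbon steel.
Putting every candidate on a common basis:
  brass: σ_y = 123.0 MPa, ρ = 8646 kg/m³
  alloy steel: σ_y = 868.0 MPa, ρ = 7849 kg/m³
  copper: σ_y = 73.77 MPa, ρ = 8950 kg/m³
  low-carbon steel: σ_y = 308.0 MPa, ρ = 7881 kg/m³
  alloy steel: M = 111 kN·m/kg
  low-carbon steel: M = 39.1 kN·m/kg
  brass: M = 14.2 kN·m/kg
  copper: M = 8.24 kN·m/kg
Alloy steel ranks first.

alloy steel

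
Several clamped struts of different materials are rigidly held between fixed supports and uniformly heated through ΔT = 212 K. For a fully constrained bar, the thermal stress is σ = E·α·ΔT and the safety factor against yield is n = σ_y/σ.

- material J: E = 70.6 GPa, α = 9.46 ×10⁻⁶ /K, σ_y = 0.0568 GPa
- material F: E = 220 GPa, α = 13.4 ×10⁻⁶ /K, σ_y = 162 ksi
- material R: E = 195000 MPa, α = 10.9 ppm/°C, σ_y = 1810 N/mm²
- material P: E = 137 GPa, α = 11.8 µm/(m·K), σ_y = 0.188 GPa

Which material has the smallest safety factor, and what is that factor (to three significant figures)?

material J, n = 0.401

Per material, after unit conversion:
  material J: E = 70.60, α = 9.46, σ_y = 56.80 → σ = 142 MPa, n = 0.401
  material F: E = 220.0, α = 13.4, σ_y = 1117 → σ = 625 MPa, n = 1.79
  material R: E = 195.0, α = 10.9, σ_y = 1810 → σ = 451 MPa, n = 4.02
  material P: E = 137.0, α = 11.8, σ_y = 188.0 → σ = 343 MPa, n = 0.549
The minimum is material J at n = 0.401.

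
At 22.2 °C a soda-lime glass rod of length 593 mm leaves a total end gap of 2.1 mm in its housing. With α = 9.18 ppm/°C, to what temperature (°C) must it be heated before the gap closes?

408 °C

α·L₀·ΔT = 2.1 mm ⇒ ΔT = 2.1 / (9.18×10⁻⁶ × 593.0) = 385.8 K.
T = 22.2 + 385.8 = 408.0 °C.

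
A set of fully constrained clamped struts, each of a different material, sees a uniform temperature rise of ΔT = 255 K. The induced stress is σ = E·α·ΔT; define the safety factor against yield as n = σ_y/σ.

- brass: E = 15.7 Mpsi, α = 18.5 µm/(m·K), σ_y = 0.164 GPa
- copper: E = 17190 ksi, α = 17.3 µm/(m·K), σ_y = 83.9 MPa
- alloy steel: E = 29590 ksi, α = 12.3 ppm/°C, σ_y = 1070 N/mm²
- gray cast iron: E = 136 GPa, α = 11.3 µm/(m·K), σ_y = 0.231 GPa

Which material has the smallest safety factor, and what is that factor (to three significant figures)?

copper, n = 0.160

Converting E to GPa, α to ×10⁻⁶/K, σ_y to MPa, then σ and n for each:
  brass: E = 108.2, α = 18.5, σ_y = 164.0 → σ = 511 MPa, n = 0.321
  copper: E = 118.5, α = 17.3, σ_y = 83.90 → σ = 523 MPa, n = 0.160
  alloy steel: E = 204.0, α = 12.3, σ_y = 1070 → σ = 640 MPa, n = 1.67
  gray cast iron: E = 136.0, α = 11.3, σ_y = 231.0 → σ = 392 MPa, n = 0.589
Smallest n: copper with n = 0.160.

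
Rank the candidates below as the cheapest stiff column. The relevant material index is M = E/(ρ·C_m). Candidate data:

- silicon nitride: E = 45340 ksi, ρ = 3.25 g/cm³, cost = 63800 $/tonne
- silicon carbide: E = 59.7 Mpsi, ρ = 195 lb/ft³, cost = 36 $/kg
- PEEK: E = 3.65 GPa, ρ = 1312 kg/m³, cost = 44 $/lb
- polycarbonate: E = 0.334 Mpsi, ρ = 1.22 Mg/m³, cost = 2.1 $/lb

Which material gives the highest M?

Normalizing units and computing the index:
  silicon nitride: E = 312.6 GPa, ρ = 3250 kg/m³, cost = 63.80 $/kg
  silicon carbide: E = 411.6 GPa, ρ = 3124 kg/m³, cost = 36.00 $/kg
  PEEK: E = 3.650 GPa, ρ = 1312 kg/m³, cost = 97.00 $/kg
  polycarbonate: E = 2.303 GPa, ρ = 1220 kg/m³, cost = 4.630 $/kg
  silicon carbide: M = 3.66 MN·m per $
  silicon nitride: M = 1.51 MN·m per $
  polycarbonate: M = 0.408 MN·m per $
  PEEK: M = 0.0287 MN·m per $
The maximum is for silicon carbide.

silicon carbide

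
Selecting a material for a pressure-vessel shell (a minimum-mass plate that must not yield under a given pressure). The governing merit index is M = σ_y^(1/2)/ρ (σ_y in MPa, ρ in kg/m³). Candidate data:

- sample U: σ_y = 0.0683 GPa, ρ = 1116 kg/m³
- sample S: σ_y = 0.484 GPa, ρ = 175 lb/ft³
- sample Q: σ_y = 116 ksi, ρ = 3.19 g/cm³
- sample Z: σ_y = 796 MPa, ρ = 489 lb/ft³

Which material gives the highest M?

sample Q

In SI units:
  sample U: σ_y = 68.30 MPa, ρ = 1116 kg/m³
  sample S: σ_y = 484.0 MPa, ρ = 2803 kg/m³
  sample Q: σ_y = 799.8 MPa, ρ = 3190 kg/m³
  sample Z: σ_y = 796.0 MPa, ρ = 7833 kg/m³
  sample Q: M = 8.87×10⁻³
  sample S: M = 7.85×10⁻³
  sample U: M = 7.41×10⁻³
  sample Z: M = 3.60×10⁻³
The maximum is for sample Q.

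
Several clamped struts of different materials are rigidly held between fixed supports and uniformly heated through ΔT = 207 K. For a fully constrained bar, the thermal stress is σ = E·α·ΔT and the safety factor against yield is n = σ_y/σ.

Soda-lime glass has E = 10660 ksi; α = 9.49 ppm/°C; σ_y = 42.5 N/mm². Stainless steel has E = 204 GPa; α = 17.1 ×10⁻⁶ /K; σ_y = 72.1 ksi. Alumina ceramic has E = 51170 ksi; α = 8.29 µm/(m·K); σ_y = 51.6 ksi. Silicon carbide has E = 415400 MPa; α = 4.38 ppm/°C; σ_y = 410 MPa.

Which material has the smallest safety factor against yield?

soda-lime glass

With everything in SI (GPa, ×10⁻⁶/K, MPa):
  soda-lime glass: E = 73.50, α = 9.49, σ_y = 42.50 → σ = 144 MPa, n = 0.294
  stainless steel: E = 204.0, α = 17.1, σ_y = 497.1 → σ = 722 MPa, n = 0.688
  alumina ceramic: E = 352.8, α = 8.29, σ_y = 355.8 → σ = 605 MPa, n = 0.588
  silicon carbide: E = 415.4, α = 4.38, σ_y = 410.0 → σ = 377 MPa, n = 1.09
Smallest n: soda-lime glass with n = 0.294.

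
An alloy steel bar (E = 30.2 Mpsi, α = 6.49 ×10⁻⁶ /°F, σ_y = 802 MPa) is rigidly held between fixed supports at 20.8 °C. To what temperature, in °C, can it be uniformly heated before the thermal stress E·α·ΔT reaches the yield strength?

351 °C

E = 30.2 Mpsi = 208.2 GPa.
α = 6.49×10⁻⁶/°F × 9/5 = 11.7×10⁻⁶/K.
E·α·ΔT = 802.0 MPa ⇒ ΔT = 802.0 / (208.2×10³ × 11.7×10⁻⁶) = 329.7 K.
T = 20.8 + 329.7 = 350.5 °C.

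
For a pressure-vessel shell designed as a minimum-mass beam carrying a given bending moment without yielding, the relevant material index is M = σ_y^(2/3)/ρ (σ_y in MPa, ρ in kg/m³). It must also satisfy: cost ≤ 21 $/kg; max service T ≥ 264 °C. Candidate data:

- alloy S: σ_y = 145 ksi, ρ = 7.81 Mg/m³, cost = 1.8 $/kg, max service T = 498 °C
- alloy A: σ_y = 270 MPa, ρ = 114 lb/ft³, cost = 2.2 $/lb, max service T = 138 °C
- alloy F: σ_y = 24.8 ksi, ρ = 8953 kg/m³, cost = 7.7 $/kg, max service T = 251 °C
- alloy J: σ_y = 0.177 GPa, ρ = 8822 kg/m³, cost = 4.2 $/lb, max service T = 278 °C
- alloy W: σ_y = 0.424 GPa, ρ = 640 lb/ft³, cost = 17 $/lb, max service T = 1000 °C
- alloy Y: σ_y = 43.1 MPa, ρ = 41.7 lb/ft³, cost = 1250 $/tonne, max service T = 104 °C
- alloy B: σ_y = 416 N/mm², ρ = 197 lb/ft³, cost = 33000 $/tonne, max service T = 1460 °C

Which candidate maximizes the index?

Screen on constraints: cost ≤ 21 $/kg; max service T ≥ 264 °C. Survivors: alloy S, alloy J.
After converting to SI:
  alloy S: σ_y = 999.7 MPa, ρ = 7810 kg/m³
  alloy J: σ_y = 177.0 MPa, ρ = 8822 kg/m³
  alloy S: M = 12.8×10⁻³
  alloy J: M = 3.57×10⁻³
Highest index: alloy S.

alloy S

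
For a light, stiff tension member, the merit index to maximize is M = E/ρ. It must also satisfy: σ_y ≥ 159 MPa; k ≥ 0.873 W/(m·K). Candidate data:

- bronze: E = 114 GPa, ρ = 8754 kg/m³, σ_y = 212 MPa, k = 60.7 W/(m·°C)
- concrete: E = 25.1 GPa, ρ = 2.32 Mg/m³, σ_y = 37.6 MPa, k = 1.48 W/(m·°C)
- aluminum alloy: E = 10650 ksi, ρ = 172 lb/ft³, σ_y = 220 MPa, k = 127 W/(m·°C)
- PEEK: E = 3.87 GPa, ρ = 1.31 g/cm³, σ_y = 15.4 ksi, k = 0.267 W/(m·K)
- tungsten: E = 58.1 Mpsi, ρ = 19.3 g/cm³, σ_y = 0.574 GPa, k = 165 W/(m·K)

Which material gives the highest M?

Screen on constraints: σ_y ≥ 159 MPa; k ≥ 0.873 W/(m·K). Survivors: bronze, aluminum alloy, tungsten.
Normalizing units and computing the index:
  bronze: E = 114.0 GPa, ρ = 8754 kg/m³
  aluminum alloy: E = 73.43 GPa, ρ = 2755 kg/m³
  tungsten: E = 400.6 GPa, ρ = 19300 kg/m³
  aluminum alloy: M = 26.7 MN·m/kg
  tungsten: M = 20.8 MN·m/kg
  bronze: M = 13.0 MN·m/kg
Highest index: aluminum alloy.

aluminum alloy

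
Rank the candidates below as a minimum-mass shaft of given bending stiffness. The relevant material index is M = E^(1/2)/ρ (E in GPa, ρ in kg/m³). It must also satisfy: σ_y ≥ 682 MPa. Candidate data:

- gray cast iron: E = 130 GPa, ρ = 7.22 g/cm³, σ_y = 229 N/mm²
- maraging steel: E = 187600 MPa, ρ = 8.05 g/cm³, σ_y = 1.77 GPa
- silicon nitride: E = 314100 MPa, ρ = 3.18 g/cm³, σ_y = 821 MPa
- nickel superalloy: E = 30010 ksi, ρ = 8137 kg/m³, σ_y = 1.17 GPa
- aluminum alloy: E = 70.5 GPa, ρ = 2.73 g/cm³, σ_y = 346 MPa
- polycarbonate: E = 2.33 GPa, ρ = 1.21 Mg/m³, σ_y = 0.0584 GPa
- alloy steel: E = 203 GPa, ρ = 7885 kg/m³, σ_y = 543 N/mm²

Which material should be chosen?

silicon nitride

Screen on constraints: σ_y ≥ 682 MPa. Survivors: maraging steel, silicon nitride, nickel superalloy.
Normalizing units and computing the index:
  maraging steel: E = 187.6 GPa, ρ = 8050 kg/m³
  silicon nitride: E = 314.1 GPa, ρ = 3180 kg/m³
  nickel superalloy: E = 206.9 GPa, ρ = 8137 kg/m³
  silicon nitride: M = 5.57×10⁻³
  nickel superalloy: M = 1.77×10⁻³
  maraging steel: M = 1.70×10⁻³
Silicon nitride ranks first.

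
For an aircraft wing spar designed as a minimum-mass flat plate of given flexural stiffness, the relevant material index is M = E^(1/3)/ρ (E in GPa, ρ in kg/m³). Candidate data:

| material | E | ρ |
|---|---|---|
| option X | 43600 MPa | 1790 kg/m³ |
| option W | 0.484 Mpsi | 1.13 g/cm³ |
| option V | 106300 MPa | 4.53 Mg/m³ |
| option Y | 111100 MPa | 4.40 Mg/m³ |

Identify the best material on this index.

Convert each candidate to consistent units, then evaluate M:
  option X: E = 43.60 GPa, ρ = 1790 kg/m³
  option W: E = 3.337 GPa, ρ = 1130 kg/m³
  option V: E = 106.3 GPa, ρ = 4530 kg/m³
  option Y: E = 111.1 GPa, ρ = 4400 kg/m³
  option X: M = 1.97×10⁻³
  option W: M = 1.32×10⁻³
  option Y: M = 1.09×10⁻³
  option V: M = 1.05×10⁻³
Option X ranks first.

option X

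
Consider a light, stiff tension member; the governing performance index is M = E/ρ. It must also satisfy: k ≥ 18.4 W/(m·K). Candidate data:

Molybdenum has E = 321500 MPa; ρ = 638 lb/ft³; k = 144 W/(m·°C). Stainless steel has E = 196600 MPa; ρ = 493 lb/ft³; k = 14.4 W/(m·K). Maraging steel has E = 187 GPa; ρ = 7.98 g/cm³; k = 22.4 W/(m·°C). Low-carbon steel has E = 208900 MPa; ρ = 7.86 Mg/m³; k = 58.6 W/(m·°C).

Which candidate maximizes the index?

molybdenum

Screen on constraints: k ≥ 18.4 W/(m·K). Survivors: molybdenum, maraging steel, low-carbon steel.
In SI units:
  molybdenum: E = 321.5 GPa, ρ = 10220 kg/m³
  maraging steel: E = 187.0 GPa, ρ = 7980 kg/m³
  low-carbon steel: E = 208.9 GPa, ρ = 7860 kg/m³
  molybdenum: M = 31.5 MN·m/kg
  low-carbon steel: M = 26.6 MN·m/kg
  maraging steel: M = 23.4 MN·m/kg
Molybdenum ranks first.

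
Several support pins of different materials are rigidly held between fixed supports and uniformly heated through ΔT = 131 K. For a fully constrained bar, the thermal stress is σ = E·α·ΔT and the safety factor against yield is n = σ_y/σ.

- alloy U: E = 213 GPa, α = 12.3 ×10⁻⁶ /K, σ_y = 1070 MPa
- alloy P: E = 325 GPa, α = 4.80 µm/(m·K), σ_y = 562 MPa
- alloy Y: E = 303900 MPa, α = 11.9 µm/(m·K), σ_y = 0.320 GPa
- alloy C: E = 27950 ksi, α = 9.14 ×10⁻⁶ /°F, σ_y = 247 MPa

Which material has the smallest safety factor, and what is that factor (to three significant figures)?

alloy C, n = 0.595

Converting E to GPa, α to ×10⁻⁶/K, σ_y to MPa, then σ and n for each:
  alloy U: E = 213.0, α = 12.3, σ_y = 1070 → σ = 343 MPa, n = 3.12
  alloy P: E = 325.0, α = 4.80, σ_y = 562.0 → σ = 204 MPa, n = 2.75
  alloy Y: E = 303.9, α = 11.9, σ_y = 320.0 → σ = 474 MPa, n = 0.675
  alloy C: E = 192.7, α = 16.5, σ_y = 247.0 → σ = 415 MPa, n = 0.595
Alloy C has the lowest safety factor, n = 0.595.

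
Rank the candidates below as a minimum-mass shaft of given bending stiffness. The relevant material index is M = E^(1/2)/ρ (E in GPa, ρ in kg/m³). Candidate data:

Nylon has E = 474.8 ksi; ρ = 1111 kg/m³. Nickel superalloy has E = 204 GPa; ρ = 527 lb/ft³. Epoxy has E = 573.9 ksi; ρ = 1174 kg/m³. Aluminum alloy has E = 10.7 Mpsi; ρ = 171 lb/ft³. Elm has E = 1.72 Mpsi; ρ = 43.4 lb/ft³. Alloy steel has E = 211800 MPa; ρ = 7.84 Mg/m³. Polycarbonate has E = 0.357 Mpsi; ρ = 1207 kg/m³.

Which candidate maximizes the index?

elm

In SI units:
  nylon: E = 3.274 GPa, ρ = 1111 kg/m³
  nickel superalloy: E = 204.0 GPa, ρ = 8442 kg/m³
  epoxy: E = 3.957 GPa, ρ = 1174 kg/m³
  aluminum alloy: E = 73.77 GPa, ρ = 2739 kg/m³
  elm: E = 11.86 GPa, ρ = 695.2 kg/m³
  alloy steel: E = 211.8 GPa, ρ = 7840 kg/m³
  polycarbonate: E = 2.461 GPa, ρ = 1207 kg/m³
  elm: M = 4.95×10⁻³
  aluminum alloy: M = 3.14×10⁻³
  alloy steel: M = 1.86×10⁻³
  epoxy: M = 1.69×10⁻³
  nickel superalloy: M = 1.69×10⁻³
  nylon: M = 1.63×10⁻³
  polycarbonate: M = 1.30×10⁻³
The maximum is for elm.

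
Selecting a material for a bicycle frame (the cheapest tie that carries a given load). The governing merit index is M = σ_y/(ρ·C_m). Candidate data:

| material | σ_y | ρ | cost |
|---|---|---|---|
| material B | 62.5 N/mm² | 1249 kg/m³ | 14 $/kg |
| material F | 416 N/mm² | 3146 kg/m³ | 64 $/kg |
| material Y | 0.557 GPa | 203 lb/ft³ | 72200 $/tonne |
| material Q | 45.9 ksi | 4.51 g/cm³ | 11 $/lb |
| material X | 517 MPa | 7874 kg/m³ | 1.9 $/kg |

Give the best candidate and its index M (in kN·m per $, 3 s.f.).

After converting to SI:
  material B: σ_y = 62.50 MPa, ρ = 1249 kg/m³, cost = 14.00 $/kg
  material F: σ_y = 416.0 MPa, ρ = 3146 kg/m³, cost = 64.00 $/kg
  material Y: σ_y = 557.0 MPa, ρ = 3252 kg/m³, cost = 72.20 $/kg
  material Q: σ_y = 316.5 MPa, ρ = 4510 kg/m³, cost = 24.25 $/kg
  material X: σ_y = 517.0 MPa, ρ = 7874 kg/m³, cost = 1.900 $/kg
  material X: M = 34.6 kN·m per $
  material B: M = 3.57 kN·m per $
  material Q: M = 2.89 kN·m per $
  material Y: M = 2.37 kN·m per $
  material F: M = 2.07 kN·m per $
Material X ranks first.

material X, M = 34.6 kN·m per $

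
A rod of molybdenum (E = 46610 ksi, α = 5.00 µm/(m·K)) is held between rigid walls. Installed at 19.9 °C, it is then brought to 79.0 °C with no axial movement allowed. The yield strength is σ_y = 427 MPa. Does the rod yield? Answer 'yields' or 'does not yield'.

E = 46610 ksi = 321.4 GPa.
ΔT = 59.10 K. Constrained thermal stress σ = E·α·ΔT = 321.4×10³ MPa × 5.00×10⁻⁶ × 59.10 = 95.0 MPa (compressive).
Compare to σ_y = 427 MPa: σ < σ_y, so it does not yield.

does not yield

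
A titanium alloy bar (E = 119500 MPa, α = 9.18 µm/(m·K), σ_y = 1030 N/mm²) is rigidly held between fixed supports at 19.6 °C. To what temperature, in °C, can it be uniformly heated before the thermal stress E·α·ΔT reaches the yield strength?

E = 119500 MPa = 119.5 GPa.
σ_y = 1030 N/mm² = 1030 MPa.
E·α·ΔT = 1030 MPa ⇒ ΔT = 1030 / (119.5×10³ × 9.18×10⁻⁶) = 938.9 K.
T = 19.6 + 938.9 = 958.5 °C.

959 °C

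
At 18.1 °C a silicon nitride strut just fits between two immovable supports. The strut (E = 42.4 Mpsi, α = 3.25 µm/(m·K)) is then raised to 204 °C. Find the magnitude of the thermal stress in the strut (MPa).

E = 42.4 Mpsi = 292.3 GPa.
ΔT = 185.9 K. Constrained thermal stress σ = E·α·ΔT = 292.3×10³ MPa × 3.25×10⁻⁶ × 185.9 = 177 MPa (compressive).

177 MPa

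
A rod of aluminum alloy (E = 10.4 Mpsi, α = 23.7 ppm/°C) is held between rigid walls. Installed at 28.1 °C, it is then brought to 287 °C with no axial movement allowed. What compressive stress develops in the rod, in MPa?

440 MPa

E = 10.4 Mpsi = 71.71 GPa.
ΔT = 258.9 K. Constrained thermal stress σ = E·α·ΔT = 71.71×10³ MPa × 23.7×10⁻⁶ × 258.9 = 440 MPa (compressive).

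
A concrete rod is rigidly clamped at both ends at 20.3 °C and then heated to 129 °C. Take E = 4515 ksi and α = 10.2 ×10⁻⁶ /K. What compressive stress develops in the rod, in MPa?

34.5 MPa

E = 4515 ksi = 31.13 GPa.
ΔT = 108.7 K. Constrained thermal stress σ = E·α·ΔT = 31.13×10³ MPa × 10.2×10⁻⁶ × 108.7 = 34.5 MPa (compressive).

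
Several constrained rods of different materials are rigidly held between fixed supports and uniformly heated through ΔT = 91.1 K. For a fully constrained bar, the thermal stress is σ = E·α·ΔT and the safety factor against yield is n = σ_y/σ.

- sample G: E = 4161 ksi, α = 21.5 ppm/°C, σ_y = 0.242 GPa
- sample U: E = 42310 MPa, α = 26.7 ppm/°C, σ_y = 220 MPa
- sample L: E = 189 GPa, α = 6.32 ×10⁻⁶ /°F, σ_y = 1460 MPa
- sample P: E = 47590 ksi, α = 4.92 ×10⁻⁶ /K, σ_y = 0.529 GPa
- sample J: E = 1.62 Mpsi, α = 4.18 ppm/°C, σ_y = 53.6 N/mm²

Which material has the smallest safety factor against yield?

sample U

Per material, after unit conversion:
  sample G: E = 28.69, α = 21.5, σ_y = 242.0 → σ = 56.2 MPa, n = 4.31
  sample U: E = 42.31, α = 26.7, σ_y = 220.0 → σ = 103 MPa, n = 2.14
  sample L: E = 189.0, α = 11.4, σ_y = 1460 → σ = 196 MPa, n = 7.45
  sample P: E = 328.1, α = 4.92, σ_y = 529.0 → σ = 147 MPa, n = 3.60
  sample J: E = 11.17, α = 4.18, σ_y = 53.60 → σ = 4.25 MPa, n = 12.6
Sample U has the lowest safety factor, n = 2.14.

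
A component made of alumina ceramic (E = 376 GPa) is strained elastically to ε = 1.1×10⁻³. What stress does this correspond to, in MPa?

σ = E·ε = 376000 MPa × 1.1×10⁻³ = 414 MPa.

414 MPa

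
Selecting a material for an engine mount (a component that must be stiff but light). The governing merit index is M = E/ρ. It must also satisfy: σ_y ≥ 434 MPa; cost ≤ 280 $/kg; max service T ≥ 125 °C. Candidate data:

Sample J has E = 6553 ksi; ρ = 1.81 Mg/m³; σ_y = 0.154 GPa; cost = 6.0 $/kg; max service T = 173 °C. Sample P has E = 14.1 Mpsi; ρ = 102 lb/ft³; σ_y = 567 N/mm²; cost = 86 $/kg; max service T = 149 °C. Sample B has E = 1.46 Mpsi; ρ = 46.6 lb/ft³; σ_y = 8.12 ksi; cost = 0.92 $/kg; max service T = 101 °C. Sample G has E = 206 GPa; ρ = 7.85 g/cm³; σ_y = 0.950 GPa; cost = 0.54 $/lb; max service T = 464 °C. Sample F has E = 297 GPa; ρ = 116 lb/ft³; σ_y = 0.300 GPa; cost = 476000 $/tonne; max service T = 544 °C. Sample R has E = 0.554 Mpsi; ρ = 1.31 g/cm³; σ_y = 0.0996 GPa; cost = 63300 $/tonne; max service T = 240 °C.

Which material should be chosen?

sample P

Screen on constraints: σ_y ≥ 434 MPa; cost ≤ 280 $/kg; max service T ≥ 125 °C. Survivors: sample P, sample G.
Normalizing units and computing the index:
  sample P: E = 97.22 GPa, ρ = 1634 kg/m³
  sample G: E = 206.0 GPa, ρ = 7850 kg/m³
  sample P: M = 59.5 MN·m/kg
  sample G: M = 26.2 MN·m/kg
Sample P ranks first.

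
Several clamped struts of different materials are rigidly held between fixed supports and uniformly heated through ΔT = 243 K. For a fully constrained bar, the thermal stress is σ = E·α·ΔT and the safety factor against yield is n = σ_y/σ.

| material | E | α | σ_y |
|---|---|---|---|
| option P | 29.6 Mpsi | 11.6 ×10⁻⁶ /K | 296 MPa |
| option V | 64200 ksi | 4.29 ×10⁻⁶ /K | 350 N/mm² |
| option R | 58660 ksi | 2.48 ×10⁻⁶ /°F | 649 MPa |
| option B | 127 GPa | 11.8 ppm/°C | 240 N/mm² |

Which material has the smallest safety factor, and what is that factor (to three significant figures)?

Converting E to GPa, α to ×10⁻⁶/K, σ_y to MPa, then σ and n for each:
  option P: E = 204.1, α = 11.6, σ_y = 296.0 → σ = 575 MPa, n = 0.515
  option V: E = 442.6, α = 4.29, σ_y = 350.0 → σ = 461 MPa, n = 0.758
  option R: E = 404.4, α = 4.46, σ_y = 649.0 → σ = 439 MPa, n = 1.48
  option B: E = 127.0, α = 11.8, σ_y = 240.0 → σ = 364 MPa, n = 0.659
The minimum is option P at n = 0.515.

option P, n = 0.515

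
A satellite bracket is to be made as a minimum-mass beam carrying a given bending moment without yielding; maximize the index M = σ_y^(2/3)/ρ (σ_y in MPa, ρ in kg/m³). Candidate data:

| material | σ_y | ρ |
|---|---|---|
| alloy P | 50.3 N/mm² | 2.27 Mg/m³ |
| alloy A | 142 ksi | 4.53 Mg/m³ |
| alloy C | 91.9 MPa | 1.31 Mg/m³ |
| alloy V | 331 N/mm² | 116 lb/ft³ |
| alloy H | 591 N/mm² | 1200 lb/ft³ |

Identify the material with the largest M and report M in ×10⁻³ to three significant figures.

Convert each candidate to consistent units, then evaluate M:
  alloy P: σ_y = 50.30 MPa, ρ = 2270 kg/m³
  alloy A: σ_y = 979.1 MPa, ρ = 4530 kg/m³
  alloy C: σ_y = 91.90 MPa, ρ = 1310 kg/m³
  alloy V: σ_y = 331.0 MPa, ρ = 1858 kg/m³
  alloy H: σ_y = 591.0 MPa, ρ = 19220 kg/m³
  alloy V: M = 25.8×10⁻³
  alloy A: M = 21.8×10⁻³
  alloy C: M = 15.5×10⁻³
  alloy P: M = 6.00×10⁻³
  alloy H: M = 3.66×10⁻³
Alloy V ranks first.

alloy V, M = 25.8×10⁻³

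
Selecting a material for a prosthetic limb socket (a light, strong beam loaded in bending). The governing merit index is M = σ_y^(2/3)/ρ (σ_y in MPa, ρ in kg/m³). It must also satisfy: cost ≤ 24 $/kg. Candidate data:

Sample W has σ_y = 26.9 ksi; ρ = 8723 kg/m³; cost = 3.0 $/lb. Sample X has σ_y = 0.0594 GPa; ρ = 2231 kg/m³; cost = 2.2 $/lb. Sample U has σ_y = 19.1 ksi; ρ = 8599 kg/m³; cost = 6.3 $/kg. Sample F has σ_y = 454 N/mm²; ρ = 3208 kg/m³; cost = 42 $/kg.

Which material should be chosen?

sample X

Screen on constraints: cost ≤ 24 $/kg. Survivors: sample W, sample X, sample U.
Putting every candidate on a common basis:
  sample W: σ_y = 185.5 MPa, ρ = 8723 kg/m³
  sample X: σ_y = 59.40 MPa, ρ = 2231 kg/m³
  sample U: σ_y = 131.7 MPa, ρ = 8599 kg/m³
  sample X: M = 6.82×10⁻³
  sample W: M = 3.73×10⁻³
  sample U: M = 3.01×10⁻³
Sample X has the largest M.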